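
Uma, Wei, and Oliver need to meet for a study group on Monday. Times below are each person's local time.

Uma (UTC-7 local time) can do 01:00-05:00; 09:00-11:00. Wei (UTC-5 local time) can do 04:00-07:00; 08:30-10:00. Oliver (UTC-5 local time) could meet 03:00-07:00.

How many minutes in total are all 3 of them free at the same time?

Uma in UTC: 08:00-12:00, 16:00-18:00 (add 7h to convert from UTC-7).
Wei in UTC: 09:00-12:00, 13:30-15:00 (add 5h to convert from UTC-5).
Oliver in UTC: 08:00-12:00 (add 5h to convert from UTC-5).
Uma ∩ Wei: 09:00-12:00.
Uma ∩ Wei ∩ Oliver: 09:00-12:00.
That's a single block of 180 minutes.

180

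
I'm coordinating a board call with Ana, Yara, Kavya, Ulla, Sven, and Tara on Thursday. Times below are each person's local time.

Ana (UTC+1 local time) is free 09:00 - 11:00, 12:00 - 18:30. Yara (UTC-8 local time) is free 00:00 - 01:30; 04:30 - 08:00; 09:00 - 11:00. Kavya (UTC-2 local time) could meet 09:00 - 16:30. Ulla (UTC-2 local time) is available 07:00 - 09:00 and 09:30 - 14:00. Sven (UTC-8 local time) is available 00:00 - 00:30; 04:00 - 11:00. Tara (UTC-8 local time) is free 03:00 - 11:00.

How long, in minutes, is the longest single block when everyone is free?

Ana in UTC: 08:00-10:00, 11:00-17:30 (subtract 1h to convert from UTC+1).
Yara in UTC: 08:00-09:30, 12:30-16:00, 17:00-19:00 (add 8h to convert from UTC-8).
Kavya in UTC: 11:00-18:30 (add 2h to convert from UTC-2).
Ulla in UTC: 09:00-11:00, 11:30-16:00 (add 2h to convert from UTC-2).
Sven in UTC: 08:00-08:30, 12:00-19:00 (add 8h to convert from UTC-8).
Tara in UTC: 11:00-19:00 (add 8h to convert from UTC-8).
Ana ∩ Yara: 08:00-09:30, 12:30-16:00, 17:00-17:30.
Ana ∩ Yara ∩ Kavya: 12:30-16:00, 17:00-17:30.
Ana ∩ Yara ∩ Kavya ∩ Ulla: 12:30-16:00.
Ana ∩ Yara ∩ Kavya ∩ Ulla ∩ Sven: 12:30-16:00.
Ana ∩ Yara ∩ Kavya ∩ Ulla ∩ Sven ∩ Tara: 12:30-16:00.
Those are the intersection windows.
The longest is 12:30-16:00 at 210 minutes.

210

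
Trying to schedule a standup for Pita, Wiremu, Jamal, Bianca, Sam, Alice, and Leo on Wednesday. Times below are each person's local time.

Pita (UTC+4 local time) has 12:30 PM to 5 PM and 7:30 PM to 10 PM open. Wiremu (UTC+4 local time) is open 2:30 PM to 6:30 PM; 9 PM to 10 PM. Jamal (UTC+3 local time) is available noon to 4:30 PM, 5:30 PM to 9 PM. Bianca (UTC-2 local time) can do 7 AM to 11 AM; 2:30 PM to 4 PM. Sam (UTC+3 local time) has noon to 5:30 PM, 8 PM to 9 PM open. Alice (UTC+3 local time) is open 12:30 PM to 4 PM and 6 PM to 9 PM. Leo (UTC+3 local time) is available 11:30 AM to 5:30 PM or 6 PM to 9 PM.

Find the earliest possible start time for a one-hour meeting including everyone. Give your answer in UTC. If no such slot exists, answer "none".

10:30

Pita in UTC: 08:30-13:00, 15:30-18:00 (subtract 4h to convert from UTC+4).
Wiremu in UTC: 10:30-14:30, 17:00-18:00 (subtract 4h to convert from UTC+4).
Jamal in UTC: 09:00-13:30, 14:30-18:00 (subtract 3h to convert from UTC+3).
Bianca in UTC: 09:00-13:00, 16:30-18:00 (add 2h to convert from UTC-2).
Sam in UTC: 09:00-14:30, 17:00-18:00 (subtract 3h to convert from UTC+3).
Alice in UTC: 09:30-13:00, 15:00-18:00 (subtract 3h to convert from UTC+3).
Leo in UTC: 08:30-14:30, 15:00-18:00 (subtract 3h to convert from UTC+3).
Pita ∩ Wiremu: 10:30-13:00, 17:00-18:00.
Pita ∩ Wiremu ∩ Jamal: 10:30-13:00, 17:00-18:00.
Pita ∩ Wiremu ∩ Jamal ∩ Bianca: 10:30-13:00, 17:00-18:00.
Pita ∩ Wiremu ∩ Jamal ∩ Bianca ∩ Sam: 10:30-13:00, 17:00-18:00.
Pita ∩ Wiremu ∩ Jamal ∩ Bianca ∩ Sam ∩ Alice: 10:30-13:00, 17:00-18:00.
Pita ∩ Wiremu ∩ Jamal ∩ Bianca ∩ Sam ∩ Alice ∩ Leo: 10:30-13:00, 17:00-18:00.
The first common window of at least 60 minutes is 10:30-13:00, so the earliest start is 10:30.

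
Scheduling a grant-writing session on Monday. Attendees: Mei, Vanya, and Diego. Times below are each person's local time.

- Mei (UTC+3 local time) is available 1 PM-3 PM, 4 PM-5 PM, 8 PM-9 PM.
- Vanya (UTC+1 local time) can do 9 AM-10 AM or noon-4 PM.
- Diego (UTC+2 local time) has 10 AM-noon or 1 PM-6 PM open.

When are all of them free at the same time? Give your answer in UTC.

11:00-12:00, 13:00-14:00

Mei in UTC: 10:00-12:00, 13:00-14:00, 17:00-18:00 (subtract 3h to convert from UTC+3).
Vanya in UTC: 08:00-09:00, 11:00-15:00 (subtract 1h to convert from UTC+1).
Diego in UTC: 08:00-10:00, 11:00-16:00 (subtract 2h to convert from UTC+2).
Mei ∩ Vanya: 11:00-12:00, 13:00-14:00.
Mei ∩ Vanya ∩ Diego: 11:00-12:00, 13:00-14:00.
So the common availability across everyone is 11:00-12:00, 13:00-14:00.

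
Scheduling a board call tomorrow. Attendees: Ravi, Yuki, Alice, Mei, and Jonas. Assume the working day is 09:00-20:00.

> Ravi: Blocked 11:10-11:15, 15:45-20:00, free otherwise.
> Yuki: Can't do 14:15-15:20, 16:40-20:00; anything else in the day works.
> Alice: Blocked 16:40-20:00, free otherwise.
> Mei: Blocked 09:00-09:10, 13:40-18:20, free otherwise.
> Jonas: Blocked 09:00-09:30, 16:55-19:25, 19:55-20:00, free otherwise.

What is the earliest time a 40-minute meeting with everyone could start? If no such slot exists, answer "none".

09:30

Ravi free: 09:00-11:10, 11:15-15:45 (invert busy blocks within the working day).
Yuki free: 09:00-14:15, 15:20-16:40 (invert busy blocks within the working day).
Alice free: 09:00-16:40 (invert busy blocks within the working day).
Mei free: 09:10-13:40, 18:20-20:00 (invert busy blocks within the working day).
Jonas free: 09:30-16:55, 19:25-19:55 (invert busy blocks within the working day).
Ravi ∩ Yuki: 09:00-11:10, 11:15-14:15, 15:20-15:45.
Ravi ∩ Yuki ∩ Alice: 09:00-11:10, 11:15-14:15, 15:20-15:45.
Ravi ∩ Yuki ∩ Alice ∩ Mei: 09:10-11:10, 11:15-13:40.
Ravi ∩ Yuki ∩ Alice ∩ Mei ∩ Jonas: 09:30-11:10, 11:15-13:40.
So the common availability across everyone is 09:30-11:10, 11:15-13:40.
The first common window of at least 40 minutes is 09:30-11:10, so the earliest start is 09:30.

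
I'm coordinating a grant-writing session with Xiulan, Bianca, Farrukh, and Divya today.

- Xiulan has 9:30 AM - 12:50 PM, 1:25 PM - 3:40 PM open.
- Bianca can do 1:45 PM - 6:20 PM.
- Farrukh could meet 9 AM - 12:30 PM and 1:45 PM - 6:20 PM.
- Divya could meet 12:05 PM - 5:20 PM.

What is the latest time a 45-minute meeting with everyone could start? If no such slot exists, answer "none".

14:55

Xiulan ∩ Bianca: 13:45-15:40.
Xiulan ∩ Bianca ∩ Farrukh: 13:45-15:40.
Xiulan ∩ Bianca ∩ Farrukh ∩ Divya: 13:45-15:40.
So the common availability across everyone is 13:45-15:40.
The last common window of at least 45 minutes is 13:45-15:40; a 45-minute meeting can start as late as 14:55 and still end by 15:40.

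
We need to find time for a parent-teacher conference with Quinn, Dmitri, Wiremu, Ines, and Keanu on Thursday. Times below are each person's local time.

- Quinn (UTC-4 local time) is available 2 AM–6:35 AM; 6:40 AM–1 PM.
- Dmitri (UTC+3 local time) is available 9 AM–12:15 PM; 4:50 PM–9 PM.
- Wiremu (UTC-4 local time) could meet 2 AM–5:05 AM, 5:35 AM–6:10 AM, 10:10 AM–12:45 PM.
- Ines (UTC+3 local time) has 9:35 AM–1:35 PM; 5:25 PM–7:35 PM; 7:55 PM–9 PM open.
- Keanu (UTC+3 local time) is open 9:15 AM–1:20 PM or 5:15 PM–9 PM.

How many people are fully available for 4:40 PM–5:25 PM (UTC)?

2

Quinn in UTC: 06:00-10:35, 10:40-17:00 (add 4h to convert from UTC-4).
Dmitri in UTC: 06:00-09:15, 13:50-18:00 (subtract 3h to convert from UTC+3).
Wiremu in UTC: 06:00-09:05, 09:35-10:10, 14:10-16:45 (add 4h to convert from UTC-4).
Ines in UTC: 06:35-10:35, 14:25-16:35, 16:55-18:00 (subtract 3h to convert from UTC+3).
Keanu in UTC: 06:15-10:20, 14:15-18:00 (subtract 3h to convert from UTC+3).
Dmitri and Keanu can make the full 16:40-17:25 slot — that's 2.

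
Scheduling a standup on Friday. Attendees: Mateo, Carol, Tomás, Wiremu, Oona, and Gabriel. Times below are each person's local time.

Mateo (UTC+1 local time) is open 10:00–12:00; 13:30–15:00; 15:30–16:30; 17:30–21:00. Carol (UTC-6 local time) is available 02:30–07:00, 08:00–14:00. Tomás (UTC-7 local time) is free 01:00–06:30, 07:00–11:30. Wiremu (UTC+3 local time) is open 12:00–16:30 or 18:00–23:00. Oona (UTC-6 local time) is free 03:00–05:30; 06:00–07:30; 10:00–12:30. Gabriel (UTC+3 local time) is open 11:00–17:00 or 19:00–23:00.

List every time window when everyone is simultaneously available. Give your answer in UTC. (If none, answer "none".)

Mateo in UTC: 09:00-11:00, 12:30-14:00, 14:30-15:30, 16:30-20:00 (subtract 1h to convert from UTC+1).
Carol in UTC: 08:30-13:00, 14:00-20:00 (add 6h to convert from UTC-6).
Tomás in UTC: 08:00-13:30, 14:00-18:30 (add 7h to convert from UTC-7).
Wiremu in UTC: 09:00-13:30, 15:00-20:00 (subtract 3h to convert from UTC+3).
Oona in UTC: 09:00-11:30, 12:00-13:30, 16:00-18:30 (add 6h to convert from UTC-6).
Gabriel in UTC: 08:00-14:00, 16:00-20:00 (subtract 3h to convert from UTC+3).
Mateo ∩ Carol: 09:00-11:00, 12:30-13:00, 14:30-15:30, 16:30-20:00.
Mateo ∩ Carol ∩ Tomás: 09:00-11:00, 12:30-13:00, 14:30-15:30, 16:30-18:30.
Mateo ∩ Carol ∩ Tomás ∩ Wiremu: 09:00-11:00, 12:30-13:00, 15:00-15:30, 16:30-18:30.
Mateo ∩ Carol ∩ Tomás ∩ Wiremu ∩ Oona: 09:00-11:00, 12:30-13:00, 16:30-18:30.
Mateo ∩ Carol ∩ Tomás ∩ Wiremu ∩ Oona ∩ Gabriel: 09:00-11:00, 12:30-13:00, 16:30-18:30.

09:00-11:00, 12:30-13:00, 16:30-18:30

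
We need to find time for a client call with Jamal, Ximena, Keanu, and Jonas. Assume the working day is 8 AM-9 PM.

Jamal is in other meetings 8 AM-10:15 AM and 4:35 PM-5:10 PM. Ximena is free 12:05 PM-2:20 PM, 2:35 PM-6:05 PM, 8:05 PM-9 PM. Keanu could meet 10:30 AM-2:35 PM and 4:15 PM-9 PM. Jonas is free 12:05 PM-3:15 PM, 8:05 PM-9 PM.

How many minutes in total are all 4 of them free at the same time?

190

Jamal free: 10:15-16:35, 17:10-21:00 (invert busy blocks within the working day).
Ximena free: 12:05-14:20, 14:35-18:05, 20:05-21:00.
Keanu free: 10:30-14:35, 16:15-21:00.
Jonas free: 12:05-15:15, 20:05-21:00.
Jamal ∩ Ximena: 12:05-14:20, 14:35-16:35, 17:10-18:05, 20:05-21:00.
Jamal ∩ Ximena ∩ Keanu: 12:05-14:20, 16:15-16:35, 17:10-18:05, 20:05-21:00.
Jamal ∩ Ximena ∩ Keanu ∩ Jonas: 12:05-14:20, 20:05-21:00.
Summing the common windows: 135 + 55 = 190 minutes.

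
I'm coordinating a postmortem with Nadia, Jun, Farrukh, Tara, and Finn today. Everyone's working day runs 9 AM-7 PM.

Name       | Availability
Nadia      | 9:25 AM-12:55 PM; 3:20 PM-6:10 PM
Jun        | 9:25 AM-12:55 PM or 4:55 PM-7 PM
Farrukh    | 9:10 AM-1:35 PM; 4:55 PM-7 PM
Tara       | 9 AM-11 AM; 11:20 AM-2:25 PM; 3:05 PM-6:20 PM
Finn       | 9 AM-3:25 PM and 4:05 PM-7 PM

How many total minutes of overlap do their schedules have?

265

Nadia ∩ Jun: 09:25-12:55, 16:55-18:10.
Nadia ∩ Jun ∩ Farrukh: 09:25-12:55, 16:55-18:10.
Nadia ∩ Jun ∩ Farrukh ∩ Tara: 09:25-11:00, 11:20-12:55, 16:55-18:10.
Nadia ∩ Jun ∩ Farrukh ∩ Tara ∩ Finn: 09:25-11:00, 11:20-12:55, 16:55-18:10.
Those are the intersection windows.
Summing the common windows: 95 + 95 + 75 = 265 minutes.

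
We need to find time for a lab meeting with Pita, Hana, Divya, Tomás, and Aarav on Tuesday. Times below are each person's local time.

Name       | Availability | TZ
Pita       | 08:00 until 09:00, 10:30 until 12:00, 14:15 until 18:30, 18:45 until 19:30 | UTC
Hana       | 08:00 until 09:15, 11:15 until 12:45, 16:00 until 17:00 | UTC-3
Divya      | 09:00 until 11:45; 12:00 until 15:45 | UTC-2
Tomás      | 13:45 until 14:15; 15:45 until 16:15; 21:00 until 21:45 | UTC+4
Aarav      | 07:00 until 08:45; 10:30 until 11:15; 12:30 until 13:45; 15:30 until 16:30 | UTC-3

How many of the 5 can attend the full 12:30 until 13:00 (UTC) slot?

Pita in UTC: 08:00-09:00, 10:30-12:00, 14:15-18:30, 18:45-19:30.
Hana in UTC: 11:00-12:15, 14:15-15:45, 19:00-20:00 (add 3h to convert from UTC-3).
Divya in UTC: 11:00-13:45, 14:00-17:45 (add 2h to convert from UTC-2).
Tomás in UTC: 09:45-10:15, 11:45-12:15, 17:00-17:45 (subtract 4h to convert from UTC+4).
Aarav in UTC: 10:00-11:45, 13:30-14:15, 15:30-16:45, 18:30-19:30 (add 3h to convert from UTC-3).
Divya can make the full 12:30-13:00 slot — that's 1.

1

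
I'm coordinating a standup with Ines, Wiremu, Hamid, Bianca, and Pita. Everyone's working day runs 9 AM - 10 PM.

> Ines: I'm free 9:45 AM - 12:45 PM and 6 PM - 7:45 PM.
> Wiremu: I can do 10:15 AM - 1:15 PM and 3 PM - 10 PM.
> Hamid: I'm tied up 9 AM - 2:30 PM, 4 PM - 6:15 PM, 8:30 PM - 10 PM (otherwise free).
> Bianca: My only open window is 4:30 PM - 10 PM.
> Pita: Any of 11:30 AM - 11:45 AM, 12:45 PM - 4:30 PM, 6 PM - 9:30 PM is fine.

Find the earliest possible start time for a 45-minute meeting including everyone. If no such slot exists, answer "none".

18:15

Ines free: 09:45-12:45, 18:00-19:45.
Wiremu free: 10:15-13:15, 15:00-22:00.
Hamid free: 14:30-16:00, 18:15-20:30 (invert busy blocks within the working day).
Bianca free: 16:30-22:00.
Pita free: 11:30-11:45, 12:45-16:30, 18:00-21:30.
Ines ∩ Wiremu: 10:15-12:45, 18:00-19:45.
Ines ∩ Wiremu ∩ Hamid: 18:15-19:45.
Ines ∩ Wiremu ∩ Hamid ∩ Bianca: 18:15-19:45.
Ines ∩ Wiremu ∩ Hamid ∩ Bianca ∩ Pita: 18:15-19:45.
Those are the intersection windows.
The first common window of at least 45 minutes is 18:15-19:45, so the earliest start is 18:15.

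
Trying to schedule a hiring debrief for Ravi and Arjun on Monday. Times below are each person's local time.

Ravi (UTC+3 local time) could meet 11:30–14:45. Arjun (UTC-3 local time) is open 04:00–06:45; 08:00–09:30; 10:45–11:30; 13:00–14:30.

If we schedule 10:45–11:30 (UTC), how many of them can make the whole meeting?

1

Ravi in UTC: 08:30-11:45 (subtract 3h to convert from UTC+3).
Arjun in UTC: 07:00-09:45, 11:00-12:30, 13:45-14:30, 16:00-17:30 (add 3h to convert from UTC-3).
Ravi can make the full 10:45-11:30 slot — that's 1.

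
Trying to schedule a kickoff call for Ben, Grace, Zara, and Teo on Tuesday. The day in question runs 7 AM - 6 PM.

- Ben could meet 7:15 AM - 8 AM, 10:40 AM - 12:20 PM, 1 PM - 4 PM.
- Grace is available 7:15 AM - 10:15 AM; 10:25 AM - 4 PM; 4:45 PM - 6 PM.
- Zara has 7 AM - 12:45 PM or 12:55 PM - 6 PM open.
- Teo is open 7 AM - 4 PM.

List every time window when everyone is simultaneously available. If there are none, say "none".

07:15-08:00, 10:40-12:20, 13:00-16:00

Ben ∩ Grace: 07:15-08:00, 10:40-12:20, 13:00-16:00.
Ben ∩ Grace ∩ Zara: 07:15-08:00, 10:40-12:20, 13:00-16:00.
Ben ∩ Grace ∩ Zara ∩ Teo: 07:15-08:00, 10:40-12:20, 13:00-16:00.
So the common availability across everyone is 07:15-08:00, 10:40-12:20, 13:00-16:00.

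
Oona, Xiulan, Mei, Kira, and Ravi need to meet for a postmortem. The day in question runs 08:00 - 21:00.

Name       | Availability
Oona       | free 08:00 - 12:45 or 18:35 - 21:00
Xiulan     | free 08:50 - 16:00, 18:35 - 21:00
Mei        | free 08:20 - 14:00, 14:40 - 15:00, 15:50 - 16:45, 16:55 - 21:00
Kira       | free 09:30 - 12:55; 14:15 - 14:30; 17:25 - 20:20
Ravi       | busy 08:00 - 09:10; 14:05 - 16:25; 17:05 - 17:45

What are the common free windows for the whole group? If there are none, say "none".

09:30-12:45, 18:35-20:20

Oona free: 08:00-12:45, 18:35-21:00.
Xiulan free: 08:50-16:00, 18:35-21:00.
Mei free: 08:20-14:00, 14:40-15:00, 15:50-16:45, 16:55-21:00.
Kira free: 09:30-12:55, 14:15-14:30, 17:25-20:20.
Ravi free: 09:10-14:05, 16:25-17:05, 17:45-21:00 (invert busy blocks within the working day).
Oona ∩ Xiulan: 08:50-12:45, 18:35-21:00.
Oona ∩ Xiulan ∩ Mei: 08:50-12:45, 18:35-21:00.
Oona ∩ Xiulan ∩ Mei ∩ Kira: 09:30-12:45, 18:35-20:20.
Oona ∩ Xiulan ∩ Mei ∩ Kira ∩ Ravi: 09:30-12:45, 18:35-20:20.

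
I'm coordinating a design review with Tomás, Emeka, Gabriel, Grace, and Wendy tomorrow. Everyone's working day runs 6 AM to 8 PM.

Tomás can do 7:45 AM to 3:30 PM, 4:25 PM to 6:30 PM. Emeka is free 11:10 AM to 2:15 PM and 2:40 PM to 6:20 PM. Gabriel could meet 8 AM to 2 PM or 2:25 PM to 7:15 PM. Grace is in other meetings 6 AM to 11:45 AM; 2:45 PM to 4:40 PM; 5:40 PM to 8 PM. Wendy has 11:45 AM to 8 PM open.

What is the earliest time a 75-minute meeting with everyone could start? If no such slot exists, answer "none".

Tomás free: 07:45-15:30, 16:25-18:30.
Emeka free: 11:10-14:15, 14:40-18:20.
Gabriel free: 08:00-14:00, 14:25-19:15.
Grace free: 11:45-14:45, 16:40-17:40 (invert busy blocks within the working day).
Wendy free: 11:45-20:00.
Tomás ∩ Emeka: 11:10-14:15, 14:40-15:30, 16:25-18:20.
Tomás ∩ Emeka ∩ Gabriel: 11:10-14:00, 14:40-15:30, 16:25-18:20.
Tomás ∩ Emeka ∩ Gabriel ∩ Grace: 11:45-14:00, 14:40-14:45, 16:40-17:40.
Tomás ∩ Emeka ∩ Gabriel ∩ Grace ∩ Wendy: 11:45-14:00, 14:40-14:45, 16:40-17:40.
The first common window of at least 75 minutes is 11:45-14:00, so the earliest start is 11:45.

11:45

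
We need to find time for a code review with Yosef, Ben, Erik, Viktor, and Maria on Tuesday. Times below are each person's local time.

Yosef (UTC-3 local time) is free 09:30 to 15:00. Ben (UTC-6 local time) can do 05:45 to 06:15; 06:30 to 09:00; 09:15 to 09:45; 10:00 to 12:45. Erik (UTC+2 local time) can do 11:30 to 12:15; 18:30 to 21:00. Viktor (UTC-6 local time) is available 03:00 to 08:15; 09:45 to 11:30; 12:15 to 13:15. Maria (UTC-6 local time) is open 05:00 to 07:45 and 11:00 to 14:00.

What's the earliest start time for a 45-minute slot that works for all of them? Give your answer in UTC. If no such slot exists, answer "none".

Yosef in UTC: 12:30-18:00 (add 3h to convert from UTC-3).
Ben in UTC: 11:45-12:15, 12:30-15:00, 15:15-15:45, 16:00-18:45 (add 6h to convert from UTC-6).
Erik in UTC: 09:30-10:15, 16:30-19:00 (subtract 2h to convert from UTC+2).
Viktor in UTC: 09:00-14:15, 15:45-17:30, 18:15-19:15 (add 6h to convert from UTC-6).
Maria in UTC: 11:00-13:45, 17:00-20:00 (add 6h to convert from UTC-6).
Yosef ∩ Ben: 12:30-15:00, 15:15-15:45, 16:00-18:00.
Yosef ∩ Ben ∩ Erik: 16:30-18:00.
Yosef ∩ Ben ∩ Erik ∩ Viktor: 16:30-17:30.
Yosef ∩ Ben ∩ Erik ∩ Viktor ∩ Maria: 17:00-17:30.
So the common availability across everyone is 17:00-17:30.
No common window is at least 45 minutes long.

none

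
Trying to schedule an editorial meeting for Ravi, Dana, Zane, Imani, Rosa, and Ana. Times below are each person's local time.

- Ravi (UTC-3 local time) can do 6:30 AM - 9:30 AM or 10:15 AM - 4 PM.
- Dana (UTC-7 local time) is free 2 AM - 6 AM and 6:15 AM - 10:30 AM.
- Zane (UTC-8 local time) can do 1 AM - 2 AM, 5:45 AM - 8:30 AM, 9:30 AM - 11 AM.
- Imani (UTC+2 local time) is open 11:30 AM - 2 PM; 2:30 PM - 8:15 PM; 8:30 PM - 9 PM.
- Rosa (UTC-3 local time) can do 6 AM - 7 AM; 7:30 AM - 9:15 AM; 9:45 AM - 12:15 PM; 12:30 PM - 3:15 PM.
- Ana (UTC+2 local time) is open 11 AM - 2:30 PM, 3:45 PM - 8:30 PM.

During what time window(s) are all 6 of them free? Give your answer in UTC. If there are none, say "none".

Ravi in UTC: 09:30-12:30, 13:15-19:00 (add 3h to convert from UTC-3).
Dana in UTC: 09:00-13:00, 13:15-17:30 (add 7h to convert from UTC-7).
Zane in UTC: 09:00-10:00, 13:45-16:30, 17:30-19:00 (add 8h to convert from UTC-8).
Imani in UTC: 09:30-12:00, 12:30-18:15, 18:30-19:00 (subtract 2h to convert from UTC+2).
Rosa in UTC: 09:00-10:00, 10:30-12:15, 12:45-15:15, 15:30-18:15 (add 3h to convert from UTC-3).
Ana in UTC: 09:00-12:30, 13:45-18:30 (subtract 2h to convert from UTC+2).
Ravi ∩ Dana: 09:30-12:30, 13:15-17:30.
Ravi ∩ Dana ∩ Zane: 09:30-10:00, 13:45-16:30.
Ravi ∩ Dana ∩ Zane ∩ Imani: 09:30-10:00, 13:45-16:30.
Ravi ∩ Dana ∩ Zane ∩ Imani ∩ Rosa: 09:30-10:00, 13:45-15:15, 15:30-16:30.
Ravi ∩ Dana ∩ Zane ∩ Imani ∩ Rosa ∩ Ana: 09:30-10:00, 13:45-15:15, 15:30-16:30.
Those are the intersection windows.

09:30-10:00, 13:45-15:15, 15:30-16:30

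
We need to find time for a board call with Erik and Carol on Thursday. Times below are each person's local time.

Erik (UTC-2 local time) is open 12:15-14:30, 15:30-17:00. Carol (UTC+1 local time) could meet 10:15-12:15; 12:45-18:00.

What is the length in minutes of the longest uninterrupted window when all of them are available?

Erik in UTC: 14:15-16:30, 17:30-19:00 (add 2h to convert from UTC-2).
Carol in UTC: 09:15-11:15, 11:45-17:00 (subtract 1h to convert from UTC+1).
Erik ∩ Carol: 14:15-16:30.
The longest is 14:15-16:30 at 135 minutes.

135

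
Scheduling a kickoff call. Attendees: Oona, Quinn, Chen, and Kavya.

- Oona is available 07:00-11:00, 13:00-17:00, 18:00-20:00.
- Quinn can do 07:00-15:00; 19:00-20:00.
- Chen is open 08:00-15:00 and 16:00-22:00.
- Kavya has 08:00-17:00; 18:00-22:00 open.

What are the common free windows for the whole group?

Oona ∩ Quinn: 07:00-11:00, 13:00-15:00, 19:00-20:00.
Oona ∩ Quinn ∩ Chen: 08:00-11:00, 13:00-15:00, 19:00-20:00.
Oona ∩ Quinn ∩ Chen ∩ Kavya: 08:00-11:00, 13:00-15:00, 19:00-20:00.
So the common availability across everyone is 08:00-11:00, 13:00-15:00, 19:00-20:00.

08:00-11:00, 13:00-15:00, 19:00-20:00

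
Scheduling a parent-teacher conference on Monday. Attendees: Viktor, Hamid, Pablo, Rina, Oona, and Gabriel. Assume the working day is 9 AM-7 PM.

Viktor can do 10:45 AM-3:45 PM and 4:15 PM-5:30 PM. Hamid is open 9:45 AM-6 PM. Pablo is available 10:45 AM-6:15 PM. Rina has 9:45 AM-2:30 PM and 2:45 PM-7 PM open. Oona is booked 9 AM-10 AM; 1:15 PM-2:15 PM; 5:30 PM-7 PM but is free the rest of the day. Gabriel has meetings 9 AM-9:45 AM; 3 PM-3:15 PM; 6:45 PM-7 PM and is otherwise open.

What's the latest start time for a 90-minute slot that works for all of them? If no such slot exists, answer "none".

Viktor free: 10:45-15:45, 16:15-17:30.
Hamid free: 09:45-18:00.
Pablo free: 10:45-18:15.
Rina free: 09:45-14:30, 14:45-19:00.
Oona free: 10:00-13:15, 14:15-17:30 (invert busy blocks within the working day).
Gabriel free: 09:45-15:00, 15:15-18:45 (invert busy blocks within the working day).
Viktor ∩ Hamid: 10:45-15:45, 16:15-17:30.
Viktor ∩ Hamid ∩ Pablo: 10:45-15:45, 16:15-17:30.
Viktor ∩ Hamid ∩ Pablo ∩ Rina: 10:45-14:30, 14:45-15:45, 16:15-17:30.
Viktor ∩ Hamid ∩ Pablo ∩ Rina ∩ Oona: 10:45-13:15, 14:15-14:30, 14:45-15:45, 16:15-17:30.
Viktor ∩ Hamid ∩ Pablo ∩ Rina ∩ Oona ∩ Gabriel: 10:45-13:15, 14:15-14:30, 14:45-15:00, 15:15-15:45, 16:15-17:30.
The last common window of at least 90 minutes is 10:45-13:15; a 90-minute meeting can start as late as 11:45 and still end by 13:15.

11:45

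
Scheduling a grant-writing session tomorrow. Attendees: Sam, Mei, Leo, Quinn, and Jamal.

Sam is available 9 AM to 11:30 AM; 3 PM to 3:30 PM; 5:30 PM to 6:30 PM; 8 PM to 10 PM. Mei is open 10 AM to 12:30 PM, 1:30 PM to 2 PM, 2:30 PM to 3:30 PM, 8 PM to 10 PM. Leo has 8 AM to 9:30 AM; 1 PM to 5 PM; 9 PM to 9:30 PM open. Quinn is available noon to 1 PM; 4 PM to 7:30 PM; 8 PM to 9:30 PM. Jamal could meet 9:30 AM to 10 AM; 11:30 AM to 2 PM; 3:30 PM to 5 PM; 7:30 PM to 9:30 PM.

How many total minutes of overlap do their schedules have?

Sam ∩ Mei: 10:00-11:30, 15:00-15:30, 20:00-22:00.
Sam ∩ Mei ∩ Leo: 15:00-15:30, 21:00-21:30.
Sam ∩ Mei ∩ Leo ∩ Quinn: 21:00-21:30.
Sam ∩ Mei ∩ Leo ∩ Quinn ∩ Jamal: 21:00-21:30.
That's a single block of 30 minutes.

30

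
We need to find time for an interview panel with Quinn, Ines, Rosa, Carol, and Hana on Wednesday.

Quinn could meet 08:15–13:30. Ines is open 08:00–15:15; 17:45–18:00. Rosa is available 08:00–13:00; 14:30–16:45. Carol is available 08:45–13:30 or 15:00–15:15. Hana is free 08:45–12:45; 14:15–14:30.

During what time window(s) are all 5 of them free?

08:45-12:45

Quinn ∩ Ines: 08:15-13:30.
Quinn ∩ Ines ∩ Rosa: 08:15-13:00.
Quinn ∩ Ines ∩ Rosa ∩ Carol: 08:45-13:00.
Quinn ∩ Ines ∩ Rosa ∩ Carol ∩ Hana: 08:45-12:45.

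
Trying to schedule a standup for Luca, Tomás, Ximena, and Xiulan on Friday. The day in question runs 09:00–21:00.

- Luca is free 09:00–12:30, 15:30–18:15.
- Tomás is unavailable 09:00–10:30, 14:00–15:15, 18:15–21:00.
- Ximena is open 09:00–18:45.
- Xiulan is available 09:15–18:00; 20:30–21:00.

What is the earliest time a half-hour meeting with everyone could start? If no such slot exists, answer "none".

10:30

Luca free: 09:00-12:30, 15:30-18:15.
Tomás free: 10:30-14:00, 15:15-18:15 (invert busy blocks within the working day).
Ximena free: 09:00-18:45.
Xiulan free: 09:15-18:00, 20:30-21:00.
Luca ∩ Tomás: 10:30-12:30, 15:30-18:15.
Luca ∩ Tomás ∩ Ximena: 10:30-12:30, 15:30-18:15.
Luca ∩ Tomás ∩ Ximena ∩ Xiulan: 10:30-12:30, 15:30-18:00.
The first common window of at least 30 minutes is 10:30-12:30, so the earliest start is 10:30.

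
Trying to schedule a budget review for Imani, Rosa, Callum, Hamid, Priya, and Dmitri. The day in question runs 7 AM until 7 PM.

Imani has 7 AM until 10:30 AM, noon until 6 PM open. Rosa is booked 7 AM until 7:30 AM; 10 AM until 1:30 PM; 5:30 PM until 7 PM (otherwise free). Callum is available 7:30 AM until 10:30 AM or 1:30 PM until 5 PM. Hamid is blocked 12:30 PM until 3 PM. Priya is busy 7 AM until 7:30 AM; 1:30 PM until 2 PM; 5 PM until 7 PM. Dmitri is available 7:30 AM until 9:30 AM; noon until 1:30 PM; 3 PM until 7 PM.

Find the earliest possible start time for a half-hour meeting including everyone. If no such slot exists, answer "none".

07:30

Imani free: 07:00-10:30, 12:00-18:00.
Rosa free: 07:30-10:00, 13:30-17:30 (invert busy blocks within the working day).
Callum free: 07:30-10:30, 13:30-17:00.
Hamid free: 07:00-12:30, 15:00-19:00 (invert busy blocks within the working day).
Priya free: 07:30-13:30, 14:00-17:00 (invert busy blocks within the working day).
Dmitri free: 07:30-09:30, 12:00-13:30, 15:00-19:00.
Imani ∩ Rosa: 07:30-10:00, 13:30-17:30.
Imani ∩ Rosa ∩ Callum: 07:30-10:00, 13:30-17:00.
Imani ∩ Rosa ∩ Callum ∩ Hamid: 07:30-10:00, 15:00-17:00.
Imani ∩ Rosa ∩ Callum ∩ Hamid ∩ Priya: 07:30-10:00, 15:00-17:00.
Imani ∩ Rosa ∩ Callum ∩ Hamid ∩ Priya ∩ Dmitri: 07:30-09:30, 15:00-17:00.
So the common availability across everyone is 07:30-09:30, 15:00-17:00.
The first common window of at least 30 minutes is 07:30-09:30, so the earliest start is 07:30.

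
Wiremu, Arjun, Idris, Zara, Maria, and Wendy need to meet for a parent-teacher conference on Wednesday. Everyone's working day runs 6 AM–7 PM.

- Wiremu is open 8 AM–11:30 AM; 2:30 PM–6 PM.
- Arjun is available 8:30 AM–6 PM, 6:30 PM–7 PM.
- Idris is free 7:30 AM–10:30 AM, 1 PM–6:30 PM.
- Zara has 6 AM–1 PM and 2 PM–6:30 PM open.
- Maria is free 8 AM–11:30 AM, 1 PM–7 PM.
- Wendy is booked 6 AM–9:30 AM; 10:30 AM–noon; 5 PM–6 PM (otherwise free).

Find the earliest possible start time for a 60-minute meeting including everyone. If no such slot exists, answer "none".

09:30

Wiremu free: 08:00-11:30, 14:30-18:00.
Arjun free: 08:30-18:00, 18:30-19:00.
Idris free: 07:30-10:30, 13:00-18:30.
Zara free: 06:00-13:00, 14:00-18:30.
Maria free: 08:00-11:30, 13:00-19:00.
Wendy free: 09:30-10:30, 12:00-17:00, 18:00-19:00 (invert busy blocks within the working day).
Wiremu ∩ Arjun: 08:30-11:30, 14:30-18:00.
Wiremu ∩ Arjun ∩ Idris: 08:30-10:30, 14:30-18:00.
Wiremu ∩ Arjun ∩ Idris ∩ Zara: 08:30-10:30, 14:30-18:00.
Wiremu ∩ Arjun ∩ Idris ∩ Zara ∩ Maria: 08:30-10:30, 14:30-18:00.
Wiremu ∩ Arjun ∩ Idris ∩ Zara ∩ Maria ∩ Wendy: 09:30-10:30, 14:30-17:00.
The first common window of at least 60 minutes is 09:30-10:30, so the earliest start is 09:30.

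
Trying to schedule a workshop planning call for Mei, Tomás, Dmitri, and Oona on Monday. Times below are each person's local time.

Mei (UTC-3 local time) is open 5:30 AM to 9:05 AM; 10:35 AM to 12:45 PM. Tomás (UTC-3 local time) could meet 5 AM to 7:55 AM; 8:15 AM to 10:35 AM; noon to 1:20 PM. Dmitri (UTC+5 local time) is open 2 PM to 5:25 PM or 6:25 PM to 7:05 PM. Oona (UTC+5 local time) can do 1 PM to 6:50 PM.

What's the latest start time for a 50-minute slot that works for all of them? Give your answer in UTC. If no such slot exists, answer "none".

Mei in UTC: 08:30-12:05, 13:35-15:45 (add 3h to convert from UTC-3).
Tomás in UTC: 08:00-10:55, 11:15-13:35, 15:00-16:20 (add 3h to convert from UTC-3).
Dmitri in UTC: 09:00-12:25, 13:25-14:05 (subtract 5h to convert from UTC+5).
Oona in UTC: 08:00-13:50 (subtract 5h to convert from UTC+5).
Mei ∩ Tomás: 08:30-10:55, 11:15-12:05, 15:00-15:45.
Mei ∩ Tomás ∩ Dmitri: 09:00-10:55, 11:15-12:05.
Mei ∩ Tomás ∩ Dmitri ∩ Oona: 09:00-10:55, 11:15-12:05.
The last common window of at least 50 minutes is 11:15-12:05; a 50-minute meeting can start as late as 11:15 and still end by 12:05.

11:15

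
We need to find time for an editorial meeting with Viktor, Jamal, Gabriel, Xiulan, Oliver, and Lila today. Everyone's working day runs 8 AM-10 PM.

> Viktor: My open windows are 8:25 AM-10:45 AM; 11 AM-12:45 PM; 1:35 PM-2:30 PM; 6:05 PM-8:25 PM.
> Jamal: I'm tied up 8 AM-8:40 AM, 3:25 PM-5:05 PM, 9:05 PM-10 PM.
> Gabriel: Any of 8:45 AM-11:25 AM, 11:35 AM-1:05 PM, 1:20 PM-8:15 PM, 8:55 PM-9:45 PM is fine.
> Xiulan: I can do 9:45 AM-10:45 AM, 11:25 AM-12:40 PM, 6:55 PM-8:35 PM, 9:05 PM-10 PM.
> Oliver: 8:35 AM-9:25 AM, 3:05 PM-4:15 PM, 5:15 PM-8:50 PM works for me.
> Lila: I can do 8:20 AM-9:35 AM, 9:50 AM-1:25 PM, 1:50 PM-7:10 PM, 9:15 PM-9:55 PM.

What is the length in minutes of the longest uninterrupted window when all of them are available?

15

Viktor free: 08:25-10:45, 11:00-12:45, 13:35-14:30, 18:05-20:25.
Jamal free: 08:40-15:25, 17:05-21:05 (invert busy blocks within the working day).
Gabriel free: 08:45-11:25, 11:35-13:05, 13:20-20:15, 20:55-21:45.
Xiulan free: 09:45-10:45, 11:25-12:40, 18:55-20:35, 21:05-22:00.
Oliver free: 08:35-09:25, 15:05-16:15, 17:15-20:50.
Lila free: 08:20-09:35, 09:50-13:25, 13:50-19:10, 21:15-21:55.
Viktor ∩ Jamal: 08:40-10:45, 11:00-12:45, 13:35-14:30, 18:05-20:25.
Viktor ∩ Jamal ∩ Gabriel: 08:45-10:45, 11:00-11:25, 11:35-12:45, 13:35-14:30, 18:05-20:15.
Viktor ∩ Jamal ∩ Gabriel ∩ Xiulan: 09:45-10:45, 11:35-12:40, 18:55-20:15.
Viktor ∩ Jamal ∩ Gabriel ∩ Xiulan ∩ Oliver: 18:55-20:15.
Viktor ∩ Jamal ∩ Gabriel ∩ Xiulan ∩ Oliver ∩ Lila: 18:55-19:10.
Those are the intersection windows.
The longest is 18:55-19:10 at 15 minutes.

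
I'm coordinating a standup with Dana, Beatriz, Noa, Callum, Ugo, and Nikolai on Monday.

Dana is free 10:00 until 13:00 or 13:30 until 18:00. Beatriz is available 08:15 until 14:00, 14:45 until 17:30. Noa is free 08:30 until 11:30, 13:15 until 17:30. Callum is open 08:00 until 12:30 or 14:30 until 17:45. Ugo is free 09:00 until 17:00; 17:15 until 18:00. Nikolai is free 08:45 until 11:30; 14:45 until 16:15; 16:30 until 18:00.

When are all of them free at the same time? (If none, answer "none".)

Dana ∩ Beatriz: 10:00-13:00, 13:30-14:00, 14:45-17:30.
Dana ∩ Beatriz ∩ Noa: 10:00-11:30, 13:30-14:00, 14:45-17:30.
Dana ∩ Beatriz ∩ Noa ∩ Callum: 10:00-11:30, 14:45-17:30.
Dana ∩ Beatriz ∩ Noa ∩ Callum ∩ Ugo: 10:00-11:30, 14:45-17:00, 17:15-17:30.
Dana ∩ Beatriz ∩ Noa ∩ Callum ∩ Ugo ∩ Nikolai: 10:00-11:30, 14:45-16:15, 16:30-17:00, 17:15-17:30.
So the common availability across everyone is 10:00-11:30, 14:45-16:15, 16:30-17:00, 17:15-17:30.

10:00-11:30, 14:45-16:15, 16:30-17:00, 17:15-17:30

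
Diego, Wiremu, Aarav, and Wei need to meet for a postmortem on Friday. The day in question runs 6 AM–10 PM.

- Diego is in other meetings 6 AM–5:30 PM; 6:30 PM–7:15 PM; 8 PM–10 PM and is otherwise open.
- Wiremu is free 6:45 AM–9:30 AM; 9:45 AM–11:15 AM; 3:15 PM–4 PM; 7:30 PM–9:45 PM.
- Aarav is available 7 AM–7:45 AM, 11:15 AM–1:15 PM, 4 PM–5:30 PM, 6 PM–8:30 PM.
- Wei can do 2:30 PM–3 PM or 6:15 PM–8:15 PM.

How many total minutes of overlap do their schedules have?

Diego free: 17:30-18:30, 19:15-20:00 (invert busy blocks within the working day).
Wiremu free: 06:45-09:30, 09:45-11:15, 15:15-16:00, 19:30-21:45.
Aarav free: 07:00-07:45, 11:15-13:15, 16:00-17:30, 18:00-20:30.
Wei free: 14:30-15:00, 18:15-20:15.
Diego ∩ Wiremu: 19:30-20:00.
Diego ∩ Wiremu ∩ Aarav: 19:30-20:00.
Diego ∩ Wiremu ∩ Aarav ∩ Wei: 19:30-20:00.
That's a single block of 30 minutes.

30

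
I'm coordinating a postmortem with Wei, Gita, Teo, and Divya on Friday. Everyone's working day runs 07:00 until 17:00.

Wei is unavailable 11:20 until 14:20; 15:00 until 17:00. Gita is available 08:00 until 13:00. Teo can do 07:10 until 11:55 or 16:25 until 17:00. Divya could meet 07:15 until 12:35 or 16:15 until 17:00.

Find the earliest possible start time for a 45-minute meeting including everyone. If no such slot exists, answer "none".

08:00

Wei free: 07:00-11:20, 14:20-15:00 (invert busy blocks within the working day).
Gita free: 08:00-13:00.
Teo free: 07:10-11:55, 16:25-17:00.
Divya free: 07:15-12:35, 16:15-17:00.
Wei ∩ Gita: 08:00-11:20.
Wei ∩ Gita ∩ Teo: 08:00-11:20.
Wei ∩ Gita ∩ Teo ∩ Divya: 08:00-11:20.
The first common window of at least 45 minutes is 08:00-11:20, so the earliest start is 08:00.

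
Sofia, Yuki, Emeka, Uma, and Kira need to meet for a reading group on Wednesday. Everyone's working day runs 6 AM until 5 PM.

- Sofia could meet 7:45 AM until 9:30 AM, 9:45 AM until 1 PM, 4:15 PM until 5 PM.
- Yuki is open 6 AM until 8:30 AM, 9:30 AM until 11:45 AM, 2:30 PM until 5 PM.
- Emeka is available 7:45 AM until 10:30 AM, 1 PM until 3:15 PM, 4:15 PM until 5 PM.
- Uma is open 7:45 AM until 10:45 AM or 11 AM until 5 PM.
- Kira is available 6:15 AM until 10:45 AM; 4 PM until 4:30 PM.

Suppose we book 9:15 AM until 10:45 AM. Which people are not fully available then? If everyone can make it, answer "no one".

Emeka, Sofia, Yuki

Sofia: not fully free for 09:15-10:45. Yuki: not fully free for 09:15-10:45. Emeka: not fully free for 09:15-10:45. Uma: free for 09:15-10:45. Kira: free for 09:15-10:45.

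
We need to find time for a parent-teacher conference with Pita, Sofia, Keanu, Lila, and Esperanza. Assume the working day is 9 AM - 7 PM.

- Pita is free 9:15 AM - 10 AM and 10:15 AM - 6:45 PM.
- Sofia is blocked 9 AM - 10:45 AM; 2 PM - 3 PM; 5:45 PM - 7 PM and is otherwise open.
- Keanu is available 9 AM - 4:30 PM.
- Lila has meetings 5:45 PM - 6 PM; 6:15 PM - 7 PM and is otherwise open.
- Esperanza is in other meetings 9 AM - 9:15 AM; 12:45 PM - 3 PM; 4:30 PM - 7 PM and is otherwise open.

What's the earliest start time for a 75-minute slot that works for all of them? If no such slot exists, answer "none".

10:45

Pita free: 09:15-10:00, 10:15-18:45.
Sofia free: 10:45-14:00, 15:00-17:45 (invert busy blocks within the working day).
Keanu free: 09:00-16:30.
Lila free: 09:00-17:45, 18:00-18:15 (invert busy blocks within the working day).
Esperanza free: 09:15-12:45, 15:00-16:30 (invert busy blocks within the working day).
Pita ∩ Sofia: 10:45-14:00, 15:00-17:45.
Pita ∩ Sofia ∩ Keanu: 10:45-14:00, 15:00-16:30.
Pita ∩ Sofia ∩ Keanu ∩ Lila: 10:45-14:00, 15:00-16:30.
Pita ∩ Sofia ∩ Keanu ∩ Lila ∩ Esperanza: 10:45-12:45, 15:00-16:30.
Those are the intersection windows.
The first common window of at least 75 minutes is 10:45-12:45, so the earliest start is 10:45.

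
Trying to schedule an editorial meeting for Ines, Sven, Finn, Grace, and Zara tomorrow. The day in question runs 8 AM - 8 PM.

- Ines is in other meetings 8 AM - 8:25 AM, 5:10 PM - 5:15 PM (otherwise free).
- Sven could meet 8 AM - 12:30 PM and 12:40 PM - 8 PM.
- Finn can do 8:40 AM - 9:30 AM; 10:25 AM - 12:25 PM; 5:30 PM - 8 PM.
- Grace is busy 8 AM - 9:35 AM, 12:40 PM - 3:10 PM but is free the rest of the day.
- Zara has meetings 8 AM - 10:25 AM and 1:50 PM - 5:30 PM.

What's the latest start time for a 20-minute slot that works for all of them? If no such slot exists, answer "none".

Ines free: 08:25-17:10, 17:15-20:00 (invert busy blocks within the working day).
Sven free: 08:00-12:30, 12:40-20:00.
Finn free: 08:40-09:30, 10:25-12:25, 17:30-20:00.
Grace free: 09:35-12:40, 15:10-20:00 (invert busy blocks within the working day).
Zara free: 10:25-13:50, 17:30-20:00 (invert busy blocks within the working day).
Ines ∩ Sven: 08:25-12:30, 12:40-17:10, 17:15-20:00.
Ines ∩ Sven ∩ Finn: 08:40-09:30, 10:25-12:25, 17:30-20:00.
Ines ∩ Sven ∩ Finn ∩ Grace: 10:25-12:25, 17:30-20:00.
Ines ∩ Sven ∩ Finn ∩ Grace ∩ Zara: 10:25-12:25, 17:30-20:00.
The last common window of at least 20 minutes is 17:30-20:00; a 20-minute meeting can start as late as 19:40 and still end by 20:00.

19:40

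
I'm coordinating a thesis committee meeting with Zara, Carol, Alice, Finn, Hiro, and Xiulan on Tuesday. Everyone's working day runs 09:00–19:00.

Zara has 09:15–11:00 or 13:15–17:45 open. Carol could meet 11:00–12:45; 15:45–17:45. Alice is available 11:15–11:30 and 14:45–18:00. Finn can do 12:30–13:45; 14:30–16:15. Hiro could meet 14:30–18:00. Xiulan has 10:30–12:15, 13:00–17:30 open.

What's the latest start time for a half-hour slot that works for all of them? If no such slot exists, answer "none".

15:45

Zara ∩ Carol: 15:45-17:45.
Zara ∩ Carol ∩ Alice: 15:45-17:45.
Zara ∩ Carol ∩ Alice ∩ Finn: 15:45-16:15.
Zara ∩ Carol ∩ Alice ∩ Finn ∩ Hiro: 15:45-16:15.
Zara ∩ Carol ∩ Alice ∩ Finn ∩ Hiro ∩ Xiulan: 15:45-16:15.
The last common window of at least 30 minutes is 15:45-16:15; a 30-minute meeting can start as late as 15:45 and still end by 16:15.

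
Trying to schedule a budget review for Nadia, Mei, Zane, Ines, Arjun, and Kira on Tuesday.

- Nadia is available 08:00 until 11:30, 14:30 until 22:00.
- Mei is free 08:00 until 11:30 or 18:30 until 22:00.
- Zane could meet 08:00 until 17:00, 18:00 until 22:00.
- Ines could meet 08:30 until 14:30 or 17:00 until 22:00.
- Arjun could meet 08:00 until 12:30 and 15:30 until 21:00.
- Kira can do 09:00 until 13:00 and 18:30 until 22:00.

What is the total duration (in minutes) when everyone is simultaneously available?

300

Nadia ∩ Mei: 08:00-11:30, 18:30-22:00.
Nadia ∩ Mei ∩ Zane: 08:00-11:30, 18:30-22:00.
Nadia ∩ Mei ∩ Zane ∩ Ines: 08:30-11:30, 18:30-22:00.
Nadia ∩ Mei ∩ Zane ∩ Ines ∩ Arjun: 08:30-11:30, 18:30-21:00.
Nadia ∩ Mei ∩ Zane ∩ Ines ∩ Arjun ∩ Kira: 09:00-11:30, 18:30-21:00.
Summing the common windows: 150 + 150 = 300 minutes.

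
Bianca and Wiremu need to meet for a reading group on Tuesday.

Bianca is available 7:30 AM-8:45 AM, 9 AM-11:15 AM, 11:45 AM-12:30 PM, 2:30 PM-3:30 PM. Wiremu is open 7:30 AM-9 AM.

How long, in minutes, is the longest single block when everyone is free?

75

Bianca ∩ Wiremu: 07:30-08:45.
Those are the intersection windows.
The longest is 07:30-08:45 at 75 minutes.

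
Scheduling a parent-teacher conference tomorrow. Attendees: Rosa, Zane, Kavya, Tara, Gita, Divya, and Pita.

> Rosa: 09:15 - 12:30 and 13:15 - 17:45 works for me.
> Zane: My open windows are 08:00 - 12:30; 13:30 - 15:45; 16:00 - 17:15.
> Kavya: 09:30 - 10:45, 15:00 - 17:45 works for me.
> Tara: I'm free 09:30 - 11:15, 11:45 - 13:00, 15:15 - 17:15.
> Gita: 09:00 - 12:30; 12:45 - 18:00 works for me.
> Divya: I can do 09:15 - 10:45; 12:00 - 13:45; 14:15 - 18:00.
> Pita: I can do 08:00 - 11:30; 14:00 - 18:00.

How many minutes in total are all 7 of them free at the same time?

180

Rosa ∩ Zane: 09:15-12:30, 13:30-15:45, 16:00-17:15.
Rosa ∩ Zane ∩ Kavya: 09:30-10:45, 15:00-15:45, 16:00-17:15.
Rosa ∩ Zane ∩ Kavya ∩ Tara: 09:30-10:45, 15:15-15:45, 16:00-17:15.
Rosa ∩ Zane ∩ Kavya ∩ Tara ∩ Gita: 09:30-10:45, 15:15-15:45, 16:00-17:15.
Rosa ∩ Zane ∩ Kavya ∩ Tara ∩ Gita ∩ Divya: 09:30-10:45, 15:15-15:45, 16:00-17:15.
Rosa ∩ Zane ∩ Kavya ∩ Tara ∩ Gita ∩ Divya ∩ Pita: 09:30-10:45, 15:15-15:45, 16:00-17:15.
Summing the common windows: 75 + 30 + 75 = 180 minutes.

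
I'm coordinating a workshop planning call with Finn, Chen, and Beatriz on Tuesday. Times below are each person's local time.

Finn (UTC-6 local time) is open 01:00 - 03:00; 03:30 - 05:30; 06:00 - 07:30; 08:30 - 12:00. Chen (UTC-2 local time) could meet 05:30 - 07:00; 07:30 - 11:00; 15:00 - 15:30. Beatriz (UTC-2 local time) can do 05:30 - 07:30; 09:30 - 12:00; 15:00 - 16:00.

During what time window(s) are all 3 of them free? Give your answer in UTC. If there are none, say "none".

07:30-09:00, 12:00-13:00, 17:00-17:30

Finn in UTC: 07:00-09:00, 09:30-11:30, 12:00-13:30, 14:30-18:00 (add 6h to convert from UTC-6).
Chen in UTC: 07:30-09:00, 09:30-13:00, 17:00-17:30 (add 2h to convert from UTC-2).
Beatriz in UTC: 07:30-09:30, 11:30-14:00, 17:00-18:00 (add 2h to convert from UTC-2).
Finn ∩ Chen: 07:30-09:00, 09:30-11:30, 12:00-13:00, 17:00-17:30.
Finn ∩ Chen ∩ Beatriz: 07:30-09:00, 12:00-13:00, 17:00-17:30.
Those are the intersection windows.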